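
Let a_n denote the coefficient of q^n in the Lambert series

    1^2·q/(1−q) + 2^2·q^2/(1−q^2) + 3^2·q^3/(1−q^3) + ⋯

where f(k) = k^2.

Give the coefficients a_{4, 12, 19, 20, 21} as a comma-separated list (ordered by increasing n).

[q^4] f(4)=16,f(2)=4,f(1)=1 ⇒ 21
q^12  k|12↦f(k): 12:144 6:36 4:16 3:9 2:4 1:1  a_12=210
q^19  k|19↦f(k): 19:361 1:1  a_19=362
[q^20] f(20)=400,f(10)=100,f(5)=25,f(4)=16,f(2)=4,f(1)=1 ⇒ 546
d|21:{1,3,7,21}  Σf=1+9+49+441=500

21, 210, 362, 546, 500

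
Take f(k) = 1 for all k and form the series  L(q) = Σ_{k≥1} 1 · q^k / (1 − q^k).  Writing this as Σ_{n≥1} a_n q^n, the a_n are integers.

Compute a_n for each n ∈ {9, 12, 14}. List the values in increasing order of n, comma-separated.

3, 6, 4

d|9:{9,3,1}  Σf=1+1+1=3
q^12  k|12↦f(k): 1:1 2:1 3:1 4:1 6:1 12:1  a_12=6
n=14: 14·1 7·2 2·7 1·14  f→[1+1+1+1]=4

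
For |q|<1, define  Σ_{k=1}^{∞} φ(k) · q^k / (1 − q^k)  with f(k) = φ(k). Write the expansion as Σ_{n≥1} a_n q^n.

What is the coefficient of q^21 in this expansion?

d|21:{21,7,3,1}  Σφ=12+6+2+1=21

a_21 = 21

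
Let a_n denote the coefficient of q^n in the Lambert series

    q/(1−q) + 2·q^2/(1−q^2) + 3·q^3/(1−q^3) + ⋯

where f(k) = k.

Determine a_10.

d|10:{1,2,5,10}  Σf=1+2+5+10=18

a_10 = 18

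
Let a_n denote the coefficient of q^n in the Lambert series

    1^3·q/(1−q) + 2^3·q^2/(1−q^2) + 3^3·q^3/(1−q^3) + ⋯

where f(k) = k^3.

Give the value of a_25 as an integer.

a_25 = 15751

[q^25] f(1)=1,f(5)=125,f(25)=15625 ⇒ 15751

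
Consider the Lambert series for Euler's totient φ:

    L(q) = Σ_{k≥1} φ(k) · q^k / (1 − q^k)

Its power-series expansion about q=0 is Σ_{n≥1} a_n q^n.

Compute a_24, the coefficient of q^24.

d|24:{1,2,3,4,6,8,12,24}  Σφ=1+1+2+2+2+4+4+8=24

a_24 = 24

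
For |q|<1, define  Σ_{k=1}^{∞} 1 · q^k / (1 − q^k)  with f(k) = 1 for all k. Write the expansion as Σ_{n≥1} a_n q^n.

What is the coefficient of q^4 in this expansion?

q^4  k|4↦f(k): 4:1 2:1 1:1  a_4=3

a_4 = 3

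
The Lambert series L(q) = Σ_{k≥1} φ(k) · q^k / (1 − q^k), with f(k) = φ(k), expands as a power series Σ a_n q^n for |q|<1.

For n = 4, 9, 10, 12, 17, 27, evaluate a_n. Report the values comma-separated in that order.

[q^4] φ(4)=2,φ(2)=1,φ(1)=1 ⇒ 4
[q^9] φ(1)=1,φ(3)=2,φ(9)=6 ⇒ 9
n=10: 10·1 5·2 2·5 1·10  φ→[4+4+1+1]=10
n=12: 1·12 2·6 3·4 4·3 6·2 12·1  φ→[1+1+2+2+2+4]=12
[q^17] φ(17)=16,φ(1)=1 ⇒ 17
q^27  k|27↦φ(k): 1:1 3:2 9:6 27:18  a_27=27

4, 9, 10, 12, 17, 27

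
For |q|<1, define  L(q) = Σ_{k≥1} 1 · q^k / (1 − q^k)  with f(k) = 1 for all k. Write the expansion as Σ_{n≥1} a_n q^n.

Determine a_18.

a_18 = 6

q^18  k|18↦f(k): 1:1 2:1 3:1 6:1 9:1 18:1  a_18=6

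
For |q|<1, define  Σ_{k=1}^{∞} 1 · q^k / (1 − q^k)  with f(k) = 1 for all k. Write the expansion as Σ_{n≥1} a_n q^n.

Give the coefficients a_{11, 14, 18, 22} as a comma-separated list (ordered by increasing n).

d|11:{11,1}  Σf=1+1=2
d|14:{1,2,7,14}  Σf=1+1+1+1=4
q^18  k|18↦f(k): 1:1 2:1 3:1 6:1 9:1 18:1  a_18=6
n=22: 1·22 2·11 11·2 22·1  f→[1+1+1+1]=4

2, 4, 6, 4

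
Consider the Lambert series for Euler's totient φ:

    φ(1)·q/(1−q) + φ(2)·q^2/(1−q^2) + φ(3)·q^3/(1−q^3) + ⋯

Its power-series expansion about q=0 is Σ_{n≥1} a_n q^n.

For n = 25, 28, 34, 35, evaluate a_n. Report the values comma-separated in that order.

q^25  k|25↦φ(k): 25:20 5:4 1:1  a_25=25
[q^28] φ(1)=1,φ(2)=1,φ(4)=2,φ(7)=6,φ(14)=6,φ(28)=12 ⇒ 28
q^34  k|34↦φ(k): 1:1 2:1 17:16 34:16  a_34=34
d|35:{1,5,7,35}  Σφ=1+4+6+24=35

25, 28, 34, 35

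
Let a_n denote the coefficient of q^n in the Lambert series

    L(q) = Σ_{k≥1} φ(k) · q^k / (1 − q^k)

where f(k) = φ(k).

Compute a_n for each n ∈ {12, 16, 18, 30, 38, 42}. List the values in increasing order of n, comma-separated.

n=12: 12·1 6·2 4·3 3·4 2·6 1·12  φ→[4+2+2+2+1+1]=12
q^16  k|16↦φ(k): 1:1 2:1 4:2 8:4 16:8  a_16=16
n=18: 1·18 2·9 3·6 6·3 9·2 18·1  φ→[1+1+2+2+6+6]=18
q^30  k|30↦φ(k): 1:1 2:1 3:2 5:4 6:2 10:4 15:8 30:8  a_30=30
[q^38] φ(38)=18,φ(19)=18,φ(2)=1,φ(1)=1 ⇒ 38
[q^42] φ(42)=12,φ(21)=12,φ(14)=6,φ(7)=6,φ(6)=2,φ(3)=2,φ(2)=1,φ(1)=1 ⇒ 42

12, 16, 18, 30, 38, 42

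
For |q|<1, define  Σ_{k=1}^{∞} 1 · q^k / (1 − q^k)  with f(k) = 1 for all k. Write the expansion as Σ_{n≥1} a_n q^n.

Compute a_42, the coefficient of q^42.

a_42 = 8

n=42: 1·42 2·21 3·14 6·7 7·6 14·3 21·2 42·1  f→[1+1+1+1+1+1+1+1]=8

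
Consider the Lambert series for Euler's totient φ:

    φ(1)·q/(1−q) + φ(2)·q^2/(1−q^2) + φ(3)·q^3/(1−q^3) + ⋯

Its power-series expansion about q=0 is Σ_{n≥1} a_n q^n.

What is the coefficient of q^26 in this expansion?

q^26  k|26↦φ(k): 1:1 2:1 13:12 26:12  a_26=26

a_26 = 26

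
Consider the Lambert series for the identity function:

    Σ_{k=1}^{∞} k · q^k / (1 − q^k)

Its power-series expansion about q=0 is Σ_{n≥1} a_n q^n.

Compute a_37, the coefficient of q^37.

d|37:{1,37}  Σf=1+37=38

a_37 = 38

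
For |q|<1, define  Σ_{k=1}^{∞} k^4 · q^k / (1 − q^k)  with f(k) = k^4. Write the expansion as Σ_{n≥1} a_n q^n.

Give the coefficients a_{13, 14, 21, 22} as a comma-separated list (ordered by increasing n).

28562, 40834, 196964, 248914

n=13: 13·1 1·13  f→[28561+1]=28562
[q^14] f(14)=38416,f(7)=2401,f(2)=16,f(1)=1 ⇒ 40834
n=21: 1·21 3·7 7·3 21·1  f→[1+81+2401+194481]=196964
n=22: 22·1 11·2 2·11 1·22  f→[234256+14641+16+1]=248914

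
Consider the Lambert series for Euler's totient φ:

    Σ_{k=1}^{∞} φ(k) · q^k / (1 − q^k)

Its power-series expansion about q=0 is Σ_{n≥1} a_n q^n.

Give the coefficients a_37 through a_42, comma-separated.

[q^37] φ(1)=1,φ(37)=36 ⇒ 37
[q^38] φ(38)=18,φ(19)=18,φ(2)=1,φ(1)=1 ⇒ 38
[q^39] φ(1)=1,φ(3)=2,φ(13)=12,φ(39)=24 ⇒ 39
d|40:{40,20,10,8,5,4,2,1}  Σφ=16+8+4+4+4+2+1+1=40
d|41:{1,41}  Σφ=1+40=41
d|42:{1,2,3,6,7,14,21,42}  Σφ=1+1+2+2+6+6+12+12=42

37, 38, 39, 40, 41, 42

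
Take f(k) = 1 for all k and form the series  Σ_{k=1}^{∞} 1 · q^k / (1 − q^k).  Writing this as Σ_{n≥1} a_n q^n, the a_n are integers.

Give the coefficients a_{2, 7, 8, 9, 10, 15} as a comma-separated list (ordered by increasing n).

n=2: 2·1 1·2  f→[1+1]=2
n=7: 1·7 7·1  f→[1+1]=2
d|8:{8,4,2,1}  Σf=1+1+1+1=4
n=9: 1·9 3·3 9·1  f→[1+1+1]=3
n=10: 10·1 5·2 2·5 1·10  f→[1+1+1+1]=4
n=15: 1·15 3·5 5·3 15·1  f→[1+1+1+1]=4

2, 2, 4, 3, 4, 4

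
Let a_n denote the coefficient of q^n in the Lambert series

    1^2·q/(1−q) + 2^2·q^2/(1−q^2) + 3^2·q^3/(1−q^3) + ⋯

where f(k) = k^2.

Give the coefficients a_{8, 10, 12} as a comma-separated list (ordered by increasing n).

d|8:{1,2,4,8}  Σf=1+4+16+64=85
[q^10] f(1)=1,f(2)=4,f(5)=25,f(10)=100 ⇒ 130
d|12:{12,6,4,3,2,1}  Σf=144+36+16+9+4+1=210

85, 130, 210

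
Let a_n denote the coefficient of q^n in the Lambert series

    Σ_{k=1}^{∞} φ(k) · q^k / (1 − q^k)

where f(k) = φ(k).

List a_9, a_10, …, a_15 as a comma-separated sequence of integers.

q^9  k|9↦φ(k): 1:1 3:2 9:6  a_9=9
[q^10] φ(10)=4,φ(5)=4,φ(2)=1,φ(1)=1 ⇒ 10
[q^11] φ(1)=1,φ(11)=10 ⇒ 11
d|12:{1,2,3,4,6,12}  Σφ=1+1+2+2+2+4=12
q^13  k|13↦φ(k): 13:12 1:1  a_13=13
d|14:{14,7,2,1}  Σφ=6+6+1+1=14
n=15: 1·15 3·5 5·3 15·1  φ→[1+2+4+8]=15

9, 10, 11, 12, 13, 14, 15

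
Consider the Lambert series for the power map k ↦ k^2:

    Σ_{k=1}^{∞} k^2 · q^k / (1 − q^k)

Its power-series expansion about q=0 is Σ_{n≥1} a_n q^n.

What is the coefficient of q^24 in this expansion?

d|24:{24,12,8,6,4,3,2,1}  Σf=576+144+64+36+16+9+4+1=850

a_24 = 850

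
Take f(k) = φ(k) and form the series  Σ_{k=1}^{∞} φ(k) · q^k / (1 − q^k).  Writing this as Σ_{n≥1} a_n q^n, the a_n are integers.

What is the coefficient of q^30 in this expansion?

q^30  k|30↦φ(k): 30:8 15:8 10:4 6:2 5:4 3:2 2:1 1:1  a_30=30

a_30 = 30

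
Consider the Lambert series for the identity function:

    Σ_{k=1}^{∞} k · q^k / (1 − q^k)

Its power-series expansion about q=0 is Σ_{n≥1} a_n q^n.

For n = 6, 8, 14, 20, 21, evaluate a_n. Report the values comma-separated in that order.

n=6: 1·6 2·3 3·2 6·1  f→[1+2+3+6]=12
d|8:{8,4,2,1}  Σf=8+4+2+1=15
d|14:{1,2,7,14}  Σf=1+2+7+14=24
[q^20] f(20)=20,f(10)=10,f(5)=5,f(4)=4,f(2)=2,f(1)=1 ⇒ 42
q^21  k|21↦f(k): 21:21 7:7 3:3 1:1  a_21=32

12, 15, 24, 42, 32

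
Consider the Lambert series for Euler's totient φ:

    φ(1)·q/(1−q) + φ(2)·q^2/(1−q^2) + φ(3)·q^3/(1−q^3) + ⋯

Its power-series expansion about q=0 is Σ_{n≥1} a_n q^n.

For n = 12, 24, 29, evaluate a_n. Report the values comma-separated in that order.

q^12  k|12↦φ(k): 1:1 2:1 3:2 4:2 6:2 12:4  a_12=12
[q^24] φ(1)=1,φ(2)=1,φ(3)=2,φ(4)=2,φ(6)=2,φ(8)=4,φ(12)=4,φ(24)=8 ⇒ 24
d|29:{29,1}  Σφ=28+1=29

12, 24, 29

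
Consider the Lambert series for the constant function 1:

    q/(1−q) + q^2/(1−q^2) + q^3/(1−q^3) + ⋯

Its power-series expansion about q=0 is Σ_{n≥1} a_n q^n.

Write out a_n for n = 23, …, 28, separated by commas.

d|23:{23,1}  Σf=1+1=2
n=24: 1·24 2·12 3·8 4·6 6·4 8·3 12·2 24·1  f→[1+1+1+1+1+1+1+1]=8
q^25  k|25↦f(k): 25:1 5:1 1:1  a_25=3
d|26:{26,13,2,1}  Σf=1+1+1+1=4
[q^27] f(1)=1,f(3)=1,f(9)=1,f(27)=1 ⇒ 4
[q^28] f(28)=1,f(14)=1,f(7)=1,f(4)=1,f(2)=1,f(1)=1 ⇒ 6

2, 8, 3, 4, 4, 6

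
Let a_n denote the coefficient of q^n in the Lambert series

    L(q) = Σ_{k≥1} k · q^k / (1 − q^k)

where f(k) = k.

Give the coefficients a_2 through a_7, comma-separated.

3, 4, 7, 6, 12, 8

q^2  k|2↦f(k): 2:2 1:1  a_2=3
[q^3] f(1)=1,f(3)=3 ⇒ 4
q^4  k|4↦f(k): 1:1 2:2 4:4  a_4=7
n=5: 1·5 5·1  f→[1+5]=6
q^6  k|6↦f(k): 6:6 3:3 2:2 1:1  a_6=12
q^7  k|7↦f(k): 7:7 1:1  a_7=8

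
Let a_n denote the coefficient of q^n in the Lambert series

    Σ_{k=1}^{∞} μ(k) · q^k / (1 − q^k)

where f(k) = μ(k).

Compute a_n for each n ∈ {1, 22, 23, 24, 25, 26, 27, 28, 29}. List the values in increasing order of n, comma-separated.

q^1  k|1↦μ(k): 1:1  a_1=1
q^22  k|22↦μ(k): 1:1 2:-1 11:-1 22:1  a_22=0
q^23  k|23↦μ(k): 23:-1 1:1  a_23=0
d|24:{24,12,8,6,4,3,2,1}  Σμ=0+0+0+1+0+(-1)+(-1)+1=0
d|25:{25,5,1}  Σμ=0+(-1)+1=0
d|26:{26,13,2,1}  Σμ=1+(-1)+(-1)+1=0
q^27  k|27↦μ(k): 27:0 9:0 3:-1 1:1  a_27=0
d|28:{1,2,4,7,14,28}  Σμ=1+(-1)+0+(-1)+1+0=0
d|29:{1,29}  Σμ=1+(-1)=0

1, 0, 0, 0, 0, 0, 0, 0, 0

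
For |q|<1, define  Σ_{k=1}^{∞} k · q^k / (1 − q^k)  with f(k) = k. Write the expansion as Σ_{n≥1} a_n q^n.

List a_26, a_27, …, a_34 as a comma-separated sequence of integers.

n=26: 1·26 2·13 13·2 26·1  f→[1+2+13+26]=42
d|27:{27,9,3,1}  Σf=27+9+3+1=40
d|28:{28,14,7,4,2,1}  Σf=28+14+7+4+2+1=56
n=29: 29·1 1·29  f→[29+1]=30
[q^30] f(30)=30,f(15)=15,f(10)=10,f(6)=6,f(5)=5,f(3)=3,f(2)=2,f(1)=1 ⇒ 72
[q^31] f(1)=1,f(31)=31 ⇒ 32
n=32: 32·1 16·2 8·4 4·8 2·16 1·32  f→[32+16+8+4+2+1]=63
n=33: 1·33 3·11 11·3 33·1  f→[1+3+11+33]=48
q^34  k|34↦f(k): 1:1 2:2 17:17 34:34  a_34=54

42, 40, 56, 30, 72, 32, 63, 48, 54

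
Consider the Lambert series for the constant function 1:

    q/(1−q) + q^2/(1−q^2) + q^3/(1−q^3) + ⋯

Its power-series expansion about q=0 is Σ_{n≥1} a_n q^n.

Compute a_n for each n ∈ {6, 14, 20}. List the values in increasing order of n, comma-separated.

4, 4, 6

d|6:{1,2,3,6}  Σf=1+1+1+1=4
n=14: 1·14 2·7 7·2 14·1  f→[1+1+1+1]=4
[q^20] f(20)=1,f(10)=1,f(5)=1,f(4)=1,f(2)=1,f(1)=1 ⇒ 6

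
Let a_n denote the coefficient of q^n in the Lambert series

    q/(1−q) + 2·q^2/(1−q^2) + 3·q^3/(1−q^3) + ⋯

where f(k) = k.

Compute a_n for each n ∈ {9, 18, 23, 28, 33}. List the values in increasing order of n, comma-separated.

q^9  k|9↦f(k): 1:1 3:3 9:9  a_9=13
[q^18] f(1)=1,f(2)=2,f(3)=3,f(6)=6,f(9)=9,f(18)=18 ⇒ 39
q^23  k|23↦f(k): 23:23 1:1  a_23=24
q^28  k|28↦f(k): 1:1 2:2 4:4 7:7 14:14 28:28  a_28=56
[q^33] f(1)=1,f(3)=3,f(11)=11,f(33)=33 ⇒ 48

13, 39, 24, 56, 48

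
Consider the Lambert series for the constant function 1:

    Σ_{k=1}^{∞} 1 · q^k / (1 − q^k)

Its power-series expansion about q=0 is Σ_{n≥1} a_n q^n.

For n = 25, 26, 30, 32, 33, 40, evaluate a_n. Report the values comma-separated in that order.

3, 4, 8, 6, 4, 8

n=25: 1·25 5·5 25·1  f→[1+1+1]=3
q^26  k|26↦f(k): 1:1 2:1 13:1 26:1  a_26=4
d|30:{30,15,10,6,5,3,2,1}  Σf=1+1+1+1+1+1+1+1=8
d|32:{1,2,4,8,16,32}  Σf=1+1+1+1+1+1=6
q^33  k|33↦f(k): 33:1 11:1 3:1 1:1  a_33=4
q^40  k|40↦f(k): 1:1 2:1 4:1 5:1 8:1 10:1 20:1 40:1  a_40=8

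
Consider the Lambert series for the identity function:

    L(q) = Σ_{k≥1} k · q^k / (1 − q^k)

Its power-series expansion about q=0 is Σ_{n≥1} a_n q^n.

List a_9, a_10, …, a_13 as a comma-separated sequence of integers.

n=9: 9·1 3·3 1·9  f→[9+3+1]=13
[q^10] f(1)=1,f(2)=2,f(5)=5,f(10)=10 ⇒ 18
q^11  k|11↦f(k): 1:1 11:11  a_11=12
q^12  k|12↦f(k): 1:1 2:2 3:3 4:4 6:6 12:12  a_12=28
q^13  k|13↦f(k): 1:1 13:13  a_13=14

13, 18, 12, 28, 14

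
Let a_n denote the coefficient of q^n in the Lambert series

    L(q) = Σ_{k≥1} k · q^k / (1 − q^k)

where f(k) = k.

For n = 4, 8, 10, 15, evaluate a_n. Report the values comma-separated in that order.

7, 15, 18, 24

q^4  k|4↦f(k): 1:1 2:2 4:4  a_4=7
d|8:{8,4,2,1}  Σf=8+4+2+1=15
[q^10] f(10)=10,f(5)=5,f(2)=2,f(1)=1 ⇒ 18
d|15:{1,3,5,15}  Σf=1+3+5+15=24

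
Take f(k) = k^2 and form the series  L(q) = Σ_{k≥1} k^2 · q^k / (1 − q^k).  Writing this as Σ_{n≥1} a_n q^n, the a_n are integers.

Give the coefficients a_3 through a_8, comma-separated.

n=3: 1·3 3·1  f→[1+9]=10
d|4:{1,2,4}  Σf=1+4+16=21
[q^5] f(5)=25,f(1)=1 ⇒ 26
d|6:{1,2,3,6}  Σf=1+4+9+36=50
[q^7] f(7)=49,f(1)=1 ⇒ 50
q^8  k|8↦f(k): 8:64 4:16 2:4 1:1  a_8=85

10, 21, 26, 50, 50, 85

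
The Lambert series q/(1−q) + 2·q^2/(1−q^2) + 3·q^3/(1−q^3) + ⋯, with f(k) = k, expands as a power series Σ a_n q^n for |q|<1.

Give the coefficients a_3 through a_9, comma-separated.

4, 7, 6, 12, 8, 15, 13

d|3:{1,3}  Σf=1+3=4
[q^4] f(4)=4,f(2)=2,f(1)=1 ⇒ 7
q^5  k|5↦f(k): 1:1 5:5  a_5=6
d|6:{6,3,2,1}  Σf=6+3+2+1=12
q^7  k|7↦f(k): 1:1 7:7  a_7=8
q^8  k|8↦f(k): 1:1 2:2 4:4 8:8  a_8=15
d|9:{1,3,9}  Σf=1+3+9=13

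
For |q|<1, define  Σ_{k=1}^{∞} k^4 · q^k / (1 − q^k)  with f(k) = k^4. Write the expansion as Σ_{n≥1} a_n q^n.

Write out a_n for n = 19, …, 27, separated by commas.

130322, 170898, 196964, 248914, 279842, 358258, 391251, 485554, 538084

q^19  k|19↦f(k): 1:1 19:130321  a_19=130322
d|20:{1,2,4,5,10,20}  Σf=1+16+256+625+10000+160000=170898
[q^21] f(21)=194481,f(7)=2401,f(3)=81,f(1)=1 ⇒ 196964
[q^22] f(1)=1,f(2)=16,f(11)=14641,f(22)=234256 ⇒ 248914
[q^23] f(1)=1,f(23)=279841 ⇒ 279842
n=24: 1·24 2·12 3·8 4·6 6·4 8·3 12·2 24·1  f→[1+16+81+256+1296+4096+20736+331776]=358258
n=25: 25·1 5·5 1·25  f→[390625+625+1]=391251
d|26:{1,2,13,26}  Σf=1+16+28561+456976=485554
[q^27] f(27)=531441,f(9)=6561,f(3)=81,f(1)=1 ⇒ 538084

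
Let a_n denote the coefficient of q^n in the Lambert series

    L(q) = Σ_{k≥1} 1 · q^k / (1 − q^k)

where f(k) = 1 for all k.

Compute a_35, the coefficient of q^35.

[q^35] f(35)=1,f(7)=1,f(5)=1,f(1)=1 ⇒ 4

a_35 = 4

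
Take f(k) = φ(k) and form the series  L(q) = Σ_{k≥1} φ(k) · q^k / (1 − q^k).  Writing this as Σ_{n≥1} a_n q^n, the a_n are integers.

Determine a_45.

q^45  k|45↦φ(k): 1:1 3:2 5:4 9:6 15:8 45:24  a_45=45

a_45 = 45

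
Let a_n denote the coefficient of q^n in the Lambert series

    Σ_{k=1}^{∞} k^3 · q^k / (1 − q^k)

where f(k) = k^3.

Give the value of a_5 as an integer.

d|5:{1,5}  Σf=1+125=126

a_5 = 126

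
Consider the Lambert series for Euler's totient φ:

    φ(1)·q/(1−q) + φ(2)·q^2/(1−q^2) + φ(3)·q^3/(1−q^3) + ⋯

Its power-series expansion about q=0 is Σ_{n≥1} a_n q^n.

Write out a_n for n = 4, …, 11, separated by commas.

d|4:{1,2,4}  Σφ=1+1+2=4
q^5  k|5↦φ(k): 5:4 1:1  a_5=5
q^6  k|6↦φ(k): 6:2 3:2 2:1 1:1  a_6=6
q^7  k|7↦φ(k): 7:6 1:1  a_7=7
d|8:{1,2,4,8}  Σφ=1+1+2+4=8
n=9: 9·1 3·3 1·9  φ→[6+2+1]=9
q^10  k|10↦φ(k): 10:4 5:4 2:1 1:1  a_10=10
[q^11] φ(11)=10,φ(1)=1 ⇒ 11

4, 5, 6, 7, 8, 9, 10, 11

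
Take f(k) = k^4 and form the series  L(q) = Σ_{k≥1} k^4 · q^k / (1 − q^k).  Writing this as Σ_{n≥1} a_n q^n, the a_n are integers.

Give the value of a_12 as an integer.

a_12 = 22386

[q^12] f(12)=20736,f(6)=1296,f(4)=256,f(3)=81,f(2)=16,f(1)=1 ⇒ 22386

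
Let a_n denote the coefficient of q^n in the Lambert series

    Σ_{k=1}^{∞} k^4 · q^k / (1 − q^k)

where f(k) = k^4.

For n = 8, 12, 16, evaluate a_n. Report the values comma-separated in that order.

4369, 22386, 69905

[q^8] f(8)=4096,f(4)=256,f(2)=16,f(1)=1 ⇒ 4369
n=12: 1·12 2·6 3·4 4·3 6·2 12·1  f→[1+16+81+256+1296+20736]=22386
n=16: 1·16 2·8 4·4 8·2 16·1  f→[1+16+256+4096+65536]=69905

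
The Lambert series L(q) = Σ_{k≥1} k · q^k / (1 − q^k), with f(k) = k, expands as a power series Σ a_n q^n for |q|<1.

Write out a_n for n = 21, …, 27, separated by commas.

32, 36, 24, 60, 31, 42, 40

n=21: 1·21 3·7 7·3 21·1  f→[1+3+7+21]=32
n=22: 1·22 2·11 11·2 22·1  f→[1+2+11+22]=36
q^23  k|23↦f(k): 1:1 23:23  a_23=24
[q^24] f(1)=1,f(2)=2,f(3)=3,f(4)=4,f(6)=6,f(8)=8,f(12)=12,f(24)=24 ⇒ 60
[q^25] f(25)=25,f(5)=5,f(1)=1 ⇒ 31
d|26:{1,2,13,26}  Σf=1+2+13+26=42
d|27:{27,9,3,1}  Σf=27+9+3+1=40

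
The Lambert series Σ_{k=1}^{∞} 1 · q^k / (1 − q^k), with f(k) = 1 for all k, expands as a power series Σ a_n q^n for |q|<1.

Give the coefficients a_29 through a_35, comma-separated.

[q^29] f(29)=1,f(1)=1 ⇒ 2
d|30:{1,2,3,5,6,10,15,30}  Σf=1+1+1+1+1+1+1+1=8
q^31  k|31↦f(k): 1:1 31:1  a_31=2
[q^32] f(32)=1,f(16)=1,f(8)=1,f(4)=1,f(2)=1,f(1)=1 ⇒ 6
q^33  k|33↦f(k): 33:1 11:1 3:1 1:1  a_33=4
n=34: 1·34 2·17 17·2 34·1  f→[1+1+1+1]=4
[q^35] f(1)=1,f(5)=1,f(7)=1,f(35)=1 ⇒ 4

2, 8, 2, 6, 4, 4, 4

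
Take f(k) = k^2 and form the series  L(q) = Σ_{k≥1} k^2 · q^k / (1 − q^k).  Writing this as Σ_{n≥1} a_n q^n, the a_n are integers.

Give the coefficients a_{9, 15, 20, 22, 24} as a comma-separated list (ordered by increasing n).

[q^9] f(1)=1,f(3)=9,f(9)=81 ⇒ 91
[q^15] f(1)=1,f(3)=9,f(5)=25,f(15)=225 ⇒ 260
[q^20] f(1)=1,f(2)=4,f(4)=16,f(5)=25,f(10)=100,f(20)=400 ⇒ 546
q^22  k|22↦f(k): 22:484 11:121 2:4 1:1  a_22=610
q^24  k|24↦f(k): 24:576 12:144 8:64 6:36 4:16 3:9 2:4 1:1  a_24=850

91, 260, 546, 610, 850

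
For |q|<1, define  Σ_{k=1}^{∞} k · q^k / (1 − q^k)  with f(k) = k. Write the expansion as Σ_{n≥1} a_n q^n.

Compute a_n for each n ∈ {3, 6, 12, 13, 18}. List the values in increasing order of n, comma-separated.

q^3  k|3↦f(k): 3:3 1:1  a_3=4
[q^6] f(1)=1,f(2)=2,f(3)=3,f(6)=6 ⇒ 12
d|12:{12,6,4,3,2,1}  Σf=12+6+4+3+2+1=28
n=13: 1·13 13·1  f→[1+13]=14
q^18  k|18↦f(k): 1:1 2:2 3:3 6:6 9:9 18:18  a_18=39

4, 12, 28, 14, 39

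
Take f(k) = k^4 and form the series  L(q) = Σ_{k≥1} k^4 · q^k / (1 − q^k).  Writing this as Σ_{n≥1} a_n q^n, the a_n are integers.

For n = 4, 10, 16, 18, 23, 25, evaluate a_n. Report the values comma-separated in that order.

n=4: 1·4 2·2 4·1  f→[1+16+256]=273
q^10  k|10↦f(k): 1:1 2:16 5:625 10:10000  a_10=10642
n=16: 1·16 2·8 4·4 8·2 16·1  f→[1+16+256+4096+65536]=69905
n=18: 18·1 9·2 6·3 3·6 2·9 1·18  f→[104976+6561+1296+81+16+1]=112931
[q^23] f(1)=1,f(23)=279841 ⇒ 279842
n=25: 1·25 5·5 25·1  f→[1+625+390625]=391251

273, 10642, 69905, 112931, 279842, 391251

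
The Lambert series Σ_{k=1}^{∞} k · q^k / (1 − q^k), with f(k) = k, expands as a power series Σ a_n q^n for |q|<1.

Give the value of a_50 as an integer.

d|50:{1,2,5,10,25,50}  Σf=1+2+5+10+25+50=93

a_50 = 93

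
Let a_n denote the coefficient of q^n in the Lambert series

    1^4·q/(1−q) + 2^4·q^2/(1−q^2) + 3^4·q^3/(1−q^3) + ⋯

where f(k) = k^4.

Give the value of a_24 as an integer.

[q^24] f(1)=1,f(2)=16,f(3)=81,f(4)=256,f(6)=1296,f(8)=4096,f(12)=20736,f(24)=331776 ⇒ 358258

a_24 = 358258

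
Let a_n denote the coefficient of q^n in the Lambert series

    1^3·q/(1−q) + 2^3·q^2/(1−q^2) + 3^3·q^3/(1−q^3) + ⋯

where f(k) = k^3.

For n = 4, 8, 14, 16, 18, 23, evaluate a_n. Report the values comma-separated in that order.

73, 585, 3096, 4681, 6813, 12168

d|4:{4,2,1}  Σf=64+8+1=73
n=8: 8·1 4·2 2·4 1·8  f→[512+64+8+1]=585
d|14:{1,2,7,14}  Σf=1+8+343+2744=3096
n=16: 16·1 8·2 4·4 2·8 1·16  f→[4096+512+64+8+1]=4681
n=18: 18·1 9·2 6·3 3·6 2·9 1·18  f→[5832+729+216+27+8+1]=6813
q^23  k|23↦f(k): 23:12167 1:1  a_23=12168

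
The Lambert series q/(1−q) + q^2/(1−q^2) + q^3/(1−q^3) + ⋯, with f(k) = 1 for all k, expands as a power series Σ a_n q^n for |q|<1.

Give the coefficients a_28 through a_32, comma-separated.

[q^28] f(1)=1,f(2)=1,f(4)=1,f(7)=1,f(14)=1,f(28)=1 ⇒ 6
[q^29] f(1)=1,f(29)=1 ⇒ 2
d|30:{1,2,3,5,6,10,15,30}  Σf=1+1+1+1+1+1+1+1=8
q^31  k|31↦f(k): 1:1 31:1  a_31=2
q^32  k|32↦f(k): 1:1 2:1 4:1 8:1 16:1 32:1  a_32=6

6, 2, 8, 2, 6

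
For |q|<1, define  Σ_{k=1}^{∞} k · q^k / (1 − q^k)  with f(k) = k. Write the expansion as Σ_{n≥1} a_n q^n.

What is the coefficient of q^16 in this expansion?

a_16 = 31

[q^16] f(1)=1,f(2)=2,f(4)=4,f(8)=8,f(16)=16 ⇒ 31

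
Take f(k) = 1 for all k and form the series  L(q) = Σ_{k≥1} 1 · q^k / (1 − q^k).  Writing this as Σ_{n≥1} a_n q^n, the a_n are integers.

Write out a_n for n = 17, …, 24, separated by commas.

d|17:{1,17}  Σf=1+1=2
n=18: 18·1 9·2 6·3 3·6 2·9 1·18  f→[1+1+1+1+1+1]=6
d|19:{19,1}  Σf=1+1=2
[q^20] f(20)=1,f(10)=1,f(5)=1,f(4)=1,f(2)=1,f(1)=1 ⇒ 6
q^21  k|21↦f(k): 21:1 7:1 3:1 1:1  a_21=4
q^22  k|22↦f(k): 1:1 2:1 11:1 22:1  a_22=4
[q^23] f(1)=1,f(23)=1 ⇒ 2
[q^24] f(1)=1,f(2)=1,f(3)=1,f(4)=1,f(6)=1,f(8)=1,f(12)=1,f(24)=1 ⇒ 8

2, 6, 2, 6, 4, 4, 2, 8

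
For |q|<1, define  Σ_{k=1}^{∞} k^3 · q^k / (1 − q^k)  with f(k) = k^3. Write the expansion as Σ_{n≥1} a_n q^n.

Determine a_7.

a_7 = 344

d|7:{1,7}  Σf=1+343=344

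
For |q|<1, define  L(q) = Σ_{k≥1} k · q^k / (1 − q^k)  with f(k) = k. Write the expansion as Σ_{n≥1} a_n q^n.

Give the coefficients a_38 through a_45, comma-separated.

60, 56, 90, 42, 96, 44, 84, 78

d|38:{1,2,19,38}  Σf=1+2+19+38=60
[q^39] f(1)=1,f(3)=3,f(13)=13,f(39)=39 ⇒ 56
d|40:{40,20,10,8,5,4,2,1}  Σf=40+20+10+8+5+4+2+1=90
d|41:{41,1}  Σf=41+1=42
d|42:{1,2,3,6,7,14,21,42}  Σf=1+2+3+6+7+14+21+42=96
n=43: 1·43 43·1  f→[1+43]=44
d|44:{1,2,4,11,22,44}  Σf=1+2+4+11+22+44=84
d|45:{45,15,9,5,3,1}  Σf=45+15+9+5+3+1=78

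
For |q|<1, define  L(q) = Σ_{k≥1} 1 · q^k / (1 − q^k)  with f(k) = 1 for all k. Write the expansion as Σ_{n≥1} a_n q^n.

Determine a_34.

a_34 = 4

[q^34] f(34)=1,f(17)=1,f(2)=1,f(1)=1 ⇒ 4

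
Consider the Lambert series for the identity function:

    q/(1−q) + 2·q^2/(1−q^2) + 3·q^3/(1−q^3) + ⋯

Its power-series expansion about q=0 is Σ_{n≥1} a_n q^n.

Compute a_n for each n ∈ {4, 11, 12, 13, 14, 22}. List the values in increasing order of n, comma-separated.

7, 12, 28, 14, 24, 36

n=4: 1·4 2·2 4·1  f→[1+2+4]=7
d|11:{11,1}  Σf=11+1=12
q^12  k|12↦f(k): 12:12 6:6 4:4 3:3 2:2 1:1  a_12=28
q^13  k|13↦f(k): 1:1 13:13  a_13=14
d|14:{14,7,2,1}  Σf=14+7+2+1=24
q^22  k|22↦f(k): 22:22 11:11 2:2 1:1  a_22=36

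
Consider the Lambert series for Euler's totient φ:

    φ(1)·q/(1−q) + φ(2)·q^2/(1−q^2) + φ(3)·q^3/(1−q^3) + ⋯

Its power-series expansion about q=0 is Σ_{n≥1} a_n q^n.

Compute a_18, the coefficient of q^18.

n=18: 1·18 2·9 3·6 6·3 9·2 18·1  φ→[1+1+2+2+6+6]=18

a_18 = 18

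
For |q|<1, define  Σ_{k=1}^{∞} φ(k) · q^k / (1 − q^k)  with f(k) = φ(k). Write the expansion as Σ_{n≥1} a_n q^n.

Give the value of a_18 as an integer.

n=18: 1·18 2·9 3·6 6·3 9·2 18·1  φ→[1+1+2+2+6+6]=18

a_18 = 18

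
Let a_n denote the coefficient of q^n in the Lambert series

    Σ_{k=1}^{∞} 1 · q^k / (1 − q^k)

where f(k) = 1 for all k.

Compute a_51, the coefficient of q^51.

n=51: 51·1 17·3 3·17 1·51  f→[1+1+1+1]=4

a_51 = 4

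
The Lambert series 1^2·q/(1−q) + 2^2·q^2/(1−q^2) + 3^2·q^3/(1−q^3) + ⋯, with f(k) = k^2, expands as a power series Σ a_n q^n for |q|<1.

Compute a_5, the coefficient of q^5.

a_5 = 26

[q^5] f(1)=1,f(5)=25 ⇒ 26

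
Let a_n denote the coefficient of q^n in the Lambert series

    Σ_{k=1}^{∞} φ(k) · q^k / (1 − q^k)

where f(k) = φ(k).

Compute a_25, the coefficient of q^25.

q^25  k|25↦φ(k): 1:1 5:4 25:20  a_25=25

a_25 = 25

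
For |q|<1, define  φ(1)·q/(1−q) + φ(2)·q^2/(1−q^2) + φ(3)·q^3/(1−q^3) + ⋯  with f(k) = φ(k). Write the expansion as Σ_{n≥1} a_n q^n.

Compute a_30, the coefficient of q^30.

[q^30] φ(30)=8,φ(15)=8,φ(10)=4,φ(6)=2,φ(5)=4,φ(3)=2,φ(2)=1,φ(1)=1 ⇒ 30

a_30 = 30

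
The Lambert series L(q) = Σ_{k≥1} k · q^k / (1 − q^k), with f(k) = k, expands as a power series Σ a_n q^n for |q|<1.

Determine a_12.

d|12:{1,2,3,4,6,12}  Σf=1+2+3+4+6+12=28

a_12 = 28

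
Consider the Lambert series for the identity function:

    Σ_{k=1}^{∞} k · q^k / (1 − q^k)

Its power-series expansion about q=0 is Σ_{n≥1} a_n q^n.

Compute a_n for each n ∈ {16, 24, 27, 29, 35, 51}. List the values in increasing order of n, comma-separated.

31, 60, 40, 30, 48, 72

d|16:{1,2,4,8,16}  Σf=1+2+4+8+16=31
n=24: 1·24 2·12 3·8 4·6 6·4 8·3 12·2 24·1  f→[1+2+3+4+6+8+12+24]=60
n=27: 27·1 9·3 3·9 1·27  f→[27+9+3+1]=40
n=29: 29·1 1·29  f→[29+1]=30
n=35: 35·1 7·5 5·7 1·35  f→[35+7+5+1]=48
[q^51] f(51)=51,f(17)=17,f(3)=3,f(1)=1 ⇒ 72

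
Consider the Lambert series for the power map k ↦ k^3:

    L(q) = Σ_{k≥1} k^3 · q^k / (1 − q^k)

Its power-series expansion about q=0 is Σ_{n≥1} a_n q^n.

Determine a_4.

d|4:{1,2,4}  Σf=1+8+64=73

a_4 = 73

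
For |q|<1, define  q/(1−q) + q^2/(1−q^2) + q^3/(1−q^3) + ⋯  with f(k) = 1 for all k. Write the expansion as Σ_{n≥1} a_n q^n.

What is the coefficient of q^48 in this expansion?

q^48  k|48↦f(k): 1:1 2:1 3:1 4:1 6:1 8:1 12:1 16:1 24:1 48:1  a_48=10

a_48 = 10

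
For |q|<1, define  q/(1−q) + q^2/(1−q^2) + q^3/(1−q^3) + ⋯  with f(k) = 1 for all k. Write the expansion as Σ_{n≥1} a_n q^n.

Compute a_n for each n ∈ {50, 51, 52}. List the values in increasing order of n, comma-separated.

6, 4, 6

[q^50] f(1)=1,f(2)=1,f(5)=1,f(10)=1,f(25)=1,f(50)=1 ⇒ 6
d|51:{1,3,17,51}  Σf=1+1+1+1=4
n=52: 1·52 2·26 4·13 13·4 26·2 52·1  f→[1+1+1+1+1+1]=6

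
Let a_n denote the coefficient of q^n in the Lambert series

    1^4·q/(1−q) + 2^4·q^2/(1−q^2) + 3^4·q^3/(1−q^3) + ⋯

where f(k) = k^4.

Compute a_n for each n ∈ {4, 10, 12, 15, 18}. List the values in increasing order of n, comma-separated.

q^4  k|4↦f(k): 4:256 2:16 1:1  a_4=273
q^10  k|10↦f(k): 10:10000 5:625 2:16 1:1  a_10=10642
[q^12] f(12)=20736,f(6)=1296,f(4)=256,f(3)=81,f(2)=16,f(1)=1 ⇒ 22386
q^15  k|15↦f(k): 1:1 3:81 5:625 15:50625  a_15=51332
n=18: 18·1 9·2 6·3 3·6 2·9 1·18  f→[104976+6561+1296+81+16+1]=112931

273, 10642, 22386, 51332, 112931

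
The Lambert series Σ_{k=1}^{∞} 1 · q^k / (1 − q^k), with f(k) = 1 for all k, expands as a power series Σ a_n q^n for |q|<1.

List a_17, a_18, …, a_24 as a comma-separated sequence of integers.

2, 6, 2, 6, 4, 4, 2, 8

d|17:{1,17}  Σf=1+1=2
[q^18] f(1)=1,f(2)=1,f(3)=1,f(6)=1,f(9)=1,f(18)=1 ⇒ 6
q^19  k|19↦f(k): 19:1 1:1  a_19=2
[q^20] f(1)=1,f(2)=1,f(4)=1,f(5)=1,f(10)=1,f(20)=1 ⇒ 6
[q^21] f(21)=1,f(7)=1,f(3)=1,f(1)=1 ⇒ 4
d|22:{1,2,11,22}  Σf=1+1+1+1=4
[q^23] f(1)=1,f(23)=1 ⇒ 2
n=24: 24·1 12·2 8·3 6·4 4·6 3·8 2·12 1·24  f→[1+1+1+1+1+1+1+1]=8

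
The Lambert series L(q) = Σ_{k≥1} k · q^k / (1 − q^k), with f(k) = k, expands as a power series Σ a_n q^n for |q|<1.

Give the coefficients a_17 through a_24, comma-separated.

18, 39, 20, 42, 32, 36, 24, 60

d|17:{17,1}  Σf=17+1=18
d|18:{1,2,3,6,9,18}  Σf=1+2+3+6+9+18=39
d|19:{19,1}  Σf=19+1=20
d|20:{20,10,5,4,2,1}  Σf=20+10+5+4+2+1=42
q^21  k|21↦f(k): 1:1 3:3 7:7 21:21  a_21=32
d|22:{1,2,11,22}  Σf=1+2+11+22=36
d|23:{23,1}  Σf=23+1=24
d|24:{1,2,3,4,6,8,12,24}  Σf=1+2+3+4+6+8+12+24=60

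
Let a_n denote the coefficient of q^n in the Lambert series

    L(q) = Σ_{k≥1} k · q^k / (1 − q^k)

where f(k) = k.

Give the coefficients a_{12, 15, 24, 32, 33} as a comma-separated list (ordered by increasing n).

n=12: 12·1 6·2 4·3 3·4 2·6 1·12  f→[12+6+4+3+2+1]=28
[q^15] f(15)=15,f(5)=5,f(3)=3,f(1)=1 ⇒ 24
q^24  k|24↦f(k): 1:1 2:2 3:3 4:4 6:6 8:8 12:12 24:24  a_24=60
n=32: 1·32 2·16 4·8 8·4 16·2 32·1  f→[1+2+4+8+16+32]=63
n=33: 33·1 11·3 3·11 1·33  f→[33+11+3+1]=48

28, 24, 60, 63, 48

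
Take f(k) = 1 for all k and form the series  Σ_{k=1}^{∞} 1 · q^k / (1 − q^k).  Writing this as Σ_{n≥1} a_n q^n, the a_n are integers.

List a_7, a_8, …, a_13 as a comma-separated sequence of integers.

2, 4, 3, 4, 2, 6, 2

d|7:{7,1}  Σf=1+1=2
d|8:{8,4,2,1}  Σf=1+1+1+1=4
[q^9] f(9)=1,f(3)=1,f(1)=1 ⇒ 3
n=10: 10·1 5·2 2·5 1·10  f→[1+1+1+1]=4
[q^11] f(1)=1,f(11)=1 ⇒ 2
n=12: 12·1 6·2 4·3 3·4 2·6 1·12  f→[1+1+1+1+1+1]=6
n=13: 13·1 1·13  f→[1+1]=2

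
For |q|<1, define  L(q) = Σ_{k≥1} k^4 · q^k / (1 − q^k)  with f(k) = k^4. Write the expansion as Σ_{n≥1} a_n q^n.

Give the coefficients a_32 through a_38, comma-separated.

q^32  k|32↦f(k): 32:1048576 16:65536 8:4096 4:256 2:16 1:1  a_32=1118481
d|33:{1,3,11,33}  Σf=1+81+14641+1185921=1200644
q^34  k|34↦f(k): 34:1336336 17:83521 2:16 1:1  a_34=1419874
n=35: 35·1 7·5 5·7 1·35  f→[1500625+2401+625+1]=1503652
[q^36] f(1)=1,f(2)=16,f(3)=81,f(4)=256,f(6)=1296,f(9)=6561,f(12)=20736,f(18)=104976,f(36)=1679616 ⇒ 1813539
[q^37] f(37)=1874161,f(1)=1 ⇒ 1874162
[q^38] f(38)=2085136,f(19)=130321,f(2)=16,f(1)=1 ⇒ 2215474

1118481, 1200644, 1419874, 1503652, 1813539, 1874162, 2215474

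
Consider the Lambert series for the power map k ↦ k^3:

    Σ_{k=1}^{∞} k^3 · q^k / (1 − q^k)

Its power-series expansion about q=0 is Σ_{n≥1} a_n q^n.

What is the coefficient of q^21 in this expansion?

[q^21] f(1)=1,f(3)=27,f(7)=343,f(21)=9261 ⇒ 9632

a_21 = 9632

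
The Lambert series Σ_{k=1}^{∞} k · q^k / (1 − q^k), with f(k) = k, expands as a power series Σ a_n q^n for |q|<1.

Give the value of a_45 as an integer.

[q^45] f(1)=1,f(3)=3,f(5)=5,f(9)=9,f(15)=15,f(45)=45 ⇒ 78

a_45 = 78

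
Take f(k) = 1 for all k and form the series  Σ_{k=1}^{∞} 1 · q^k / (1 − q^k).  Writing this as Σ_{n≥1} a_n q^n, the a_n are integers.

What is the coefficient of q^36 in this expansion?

a_36 = 9

n=36: 1·36 2·18 3·12 4·9 6·6 9·4 12·3 18·2 36·1  f→[1+1+1+1+1+1+1+1+1]=9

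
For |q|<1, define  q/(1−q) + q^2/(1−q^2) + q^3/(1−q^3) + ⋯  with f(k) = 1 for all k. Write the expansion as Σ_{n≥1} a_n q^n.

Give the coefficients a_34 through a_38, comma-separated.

d|34:{1,2,17,34}  Σf=1+1+1+1=4
q^35  k|35↦f(k): 35:1 7:1 5:1 1:1  a_35=4
d|36:{1,2,3,4,6,9,12,18,36}  Σf=1+1+1+1+1+1+1+1+1=9
d|37:{1,37}  Σf=1+1=2
q^38  k|38↦f(k): 1:1 2:1 19:1 38:1  a_38=4

4, 4, 9, 2, 4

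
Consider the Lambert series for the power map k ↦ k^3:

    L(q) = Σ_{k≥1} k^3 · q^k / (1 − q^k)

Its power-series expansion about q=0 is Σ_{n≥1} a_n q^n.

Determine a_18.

a_18 = 6813

n=18: 18·1 9·2 6·3 3·6 2·9 1·18  f→[5832+729+216+27+8+1]=6813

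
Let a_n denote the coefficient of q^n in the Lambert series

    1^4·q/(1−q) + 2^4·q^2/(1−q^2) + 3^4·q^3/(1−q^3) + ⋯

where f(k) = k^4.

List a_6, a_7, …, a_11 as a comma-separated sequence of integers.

n=6: 1·6 2·3 3·2 6·1  f→[1+16+81+1296]=1394
[q^7] f(1)=1,f(7)=2401 ⇒ 2402
d|8:{1,2,4,8}  Σf=1+16+256+4096=4369
[q^9] f(9)=6561,f(3)=81,f(1)=1 ⇒ 6643
d|10:{10,5,2,1}  Σf=10000+625+16+1=10642
q^11  k|11↦f(k): 11:14641 1:1  a_11=14642

1394, 2402, 4369, 6643, 10642, 14642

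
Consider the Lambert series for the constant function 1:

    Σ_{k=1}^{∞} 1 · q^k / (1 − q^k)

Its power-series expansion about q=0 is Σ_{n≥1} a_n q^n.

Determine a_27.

a_27 = 4

d|27:{27,9,3,1}  Σf=1+1+1+1=4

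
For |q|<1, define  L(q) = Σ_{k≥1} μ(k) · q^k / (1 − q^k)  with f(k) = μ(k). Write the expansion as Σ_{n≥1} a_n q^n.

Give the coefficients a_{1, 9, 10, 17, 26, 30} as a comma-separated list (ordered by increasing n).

d|1:{1}  Σμ=1=1
q^9  k|9↦μ(k): 9:0 3:-1 1:1  a_9=0
q^10  k|10↦μ(k): 10:1 5:-1 2:-1 1:1  a_10=0
q^17  k|17↦μ(k): 1:1 17:-1  a_17=0
q^26  k|26↦μ(k): 1:1 2:-1 13:-1 26:1  a_26=0
d|30:{1,2,3,5,6,10,15,30}  Σμ=1+(-1)+(-1)+(-1)+1+1+1+(-1)=0

1, 0, 0, 0, 0, 0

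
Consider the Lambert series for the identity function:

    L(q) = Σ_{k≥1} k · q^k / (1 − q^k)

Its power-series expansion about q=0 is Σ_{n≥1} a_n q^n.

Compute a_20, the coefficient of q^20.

d|20:{1,2,4,5,10,20}  Σf=1+2+4+5+10+20=42

a_20 = 42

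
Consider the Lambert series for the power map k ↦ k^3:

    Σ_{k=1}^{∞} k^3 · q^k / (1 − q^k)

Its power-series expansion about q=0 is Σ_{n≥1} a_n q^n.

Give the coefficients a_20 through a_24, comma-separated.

9198, 9632, 11988, 12168, 16380

q^20  k|20↦f(k): 20:8000 10:1000 5:125 4:64 2:8 1:1  a_20=9198
d|21:{1,3,7,21}  Σf=1+27+343+9261=9632
q^22  k|22↦f(k): 1:1 2:8 11:1331 22:10648  a_22=11988
n=23: 1·23 23·1  f→[1+12167]=12168
n=24: 1·24 2·12 3·8 4·6 6·4 8·3 12·2 24·1  f→[1+8+27+64+216+512+1728+13824]=16380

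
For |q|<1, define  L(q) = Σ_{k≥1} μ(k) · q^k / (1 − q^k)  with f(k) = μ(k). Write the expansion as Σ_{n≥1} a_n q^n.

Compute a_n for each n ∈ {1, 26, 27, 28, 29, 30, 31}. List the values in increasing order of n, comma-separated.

1, 0, 0, 0, 0, 0, 0

d|1:{1}  Σμ=1=1
d|26:{1,2,13,26}  Σμ=1+(-1)+(-1)+1=0
d|27:{1,3,9,27}  Σμ=1+(-1)+0+0=0
[q^28] μ(1)=1,μ(2)=-1,μ(4)=0,μ(7)=-1,μ(14)=1,μ(28)=0 ⇒ 0
q^29  k|29↦μ(k): 1:1 29:-1  a_29=0
q^30  k|30↦μ(k): 1:1 2:-1 3:-1 5:-1 6:1 10:1 15:1 30:-1  a_30=0
[q^31] μ(31)=-1,μ(1)=1 ⇒ 0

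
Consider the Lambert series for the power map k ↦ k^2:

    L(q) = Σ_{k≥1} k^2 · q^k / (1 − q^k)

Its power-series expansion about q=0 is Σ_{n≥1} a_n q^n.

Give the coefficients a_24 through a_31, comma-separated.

850, 651, 850, 820, 1050, 842, 1300, 962

[q^24] f(24)=576,f(12)=144,f(8)=64,f(6)=36,f(4)=16,f(3)=9,f(2)=4,f(1)=1 ⇒ 850
n=25: 25·1 5·5 1·25  f→[625+25+1]=651
[q^26] f(1)=1,f(2)=4,f(13)=169,f(26)=676 ⇒ 850
d|27:{1,3,9,27}  Σf=1+9+81+729=820
q^28  k|28↦f(k): 1:1 2:4 4:16 7:49 14:196 28:784  a_28=1050
n=29: 29·1 1·29  f→[841+1]=842
[q^30] f(1)=1,f(2)=4,f(3)=9,f(5)=25,f(6)=36,f(10)=100,f(15)=225,f(30)=900 ⇒ 1300
[q^31] f(31)=961,f(1)=1 ⇒ 962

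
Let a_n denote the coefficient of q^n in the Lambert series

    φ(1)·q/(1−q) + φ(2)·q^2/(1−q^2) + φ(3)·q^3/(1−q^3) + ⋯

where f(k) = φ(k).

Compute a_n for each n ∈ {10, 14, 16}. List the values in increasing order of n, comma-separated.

n=10: 10·1 5·2 2·5 1·10  φ→[4+4+1+1]=10
n=14: 1·14 2·7 7·2 14·1  φ→[1+1+6+6]=14
q^16  k|16↦φ(k): 16:8 8:4 4:2 2:1 1:1  a_16=16

10, 14, 16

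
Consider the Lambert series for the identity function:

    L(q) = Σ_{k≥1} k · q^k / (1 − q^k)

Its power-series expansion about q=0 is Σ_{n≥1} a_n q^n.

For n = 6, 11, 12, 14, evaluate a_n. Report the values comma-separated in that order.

12, 12, 28, 24

n=6: 1·6 2·3 3·2 6·1  f→[1+2+3+6]=12
d|11:{11,1}  Σf=11+1=12
[q^12] f(12)=12,f(6)=6,f(4)=4,f(3)=3,f(2)=2,f(1)=1 ⇒ 28
q^14  k|14↦f(k): 1:1 2:2 7:7 14:14  a_14=24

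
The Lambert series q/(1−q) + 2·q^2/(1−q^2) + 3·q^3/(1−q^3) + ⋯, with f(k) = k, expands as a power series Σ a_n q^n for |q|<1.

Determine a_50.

a_50 = 93

n=50: 50·1 25·2 10·5 5·10 2·25 1·50  f→[50+25+10+5+2+1]=93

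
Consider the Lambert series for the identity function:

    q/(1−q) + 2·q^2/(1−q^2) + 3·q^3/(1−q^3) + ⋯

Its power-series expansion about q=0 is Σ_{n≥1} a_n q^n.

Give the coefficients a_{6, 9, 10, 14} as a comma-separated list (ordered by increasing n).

q^6  k|6↦f(k): 1:1 2:2 3:3 6:6  a_6=12
d|9:{1,3,9}  Σf=1+3+9=13
d|10:{10,5,2,1}  Σf=10+5+2+1=18
[q^14] f(14)=14,f(7)=7,f(2)=2,f(1)=1 ⇒ 24

12, 13, 18, 24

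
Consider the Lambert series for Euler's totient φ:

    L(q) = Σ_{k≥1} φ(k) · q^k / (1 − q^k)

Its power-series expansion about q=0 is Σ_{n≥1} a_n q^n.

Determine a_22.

d|22:{22,11,2,1}  Σφ=10+10+1+1=22

a_22 = 22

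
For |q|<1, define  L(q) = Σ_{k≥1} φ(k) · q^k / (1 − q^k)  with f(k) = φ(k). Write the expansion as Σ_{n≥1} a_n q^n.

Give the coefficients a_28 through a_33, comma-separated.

n=28: 1·28 2·14 4·7 7·4 14·2 28·1  φ→[1+1+2+6+6+12]=28
[q^29] φ(29)=28,φ(1)=1 ⇒ 29
n=30: 1·30 2·15 3·10 5·6 6·5 10·3 15·2 30·1  φ→[1+1+2+4+2+4+8+8]=30
[q^31] φ(1)=1,φ(31)=30 ⇒ 31
q^32  k|32↦φ(k): 32:16 16:8 8:4 4:2 2:1 1:1  a_32=32
d|33:{1,3,11,33}  Σφ=1+2+10+20=33

28, 29, 30, 31, 32, 33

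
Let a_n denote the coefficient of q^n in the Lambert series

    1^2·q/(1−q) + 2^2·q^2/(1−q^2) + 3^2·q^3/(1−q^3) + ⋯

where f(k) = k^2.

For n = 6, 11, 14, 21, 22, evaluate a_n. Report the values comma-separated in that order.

[q^6] f(1)=1,f(2)=4,f(3)=9,f(6)=36 ⇒ 50
n=11: 11·1 1·11  f→[121+1]=122
n=14: 1·14 2·7 7·2 14·1  f→[1+4+49+196]=250
d|21:{1,3,7,21}  Σf=1+9+49+441=500
d|22:{22,11,2,1}  Σf=484+121+4+1=610

50, 122, 250, 500, 610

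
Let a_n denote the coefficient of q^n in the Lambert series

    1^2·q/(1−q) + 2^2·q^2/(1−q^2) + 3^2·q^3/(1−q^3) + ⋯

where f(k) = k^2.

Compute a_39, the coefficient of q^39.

q^39  k|39↦f(k): 39:1521 13:169 3:9 1:1  a_39=1700

a_39 = 1700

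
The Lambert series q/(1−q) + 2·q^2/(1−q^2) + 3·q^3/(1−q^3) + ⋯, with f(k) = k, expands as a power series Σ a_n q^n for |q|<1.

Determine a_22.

a_22 = 36

d|22:{1,2,11,22}  Σf=1+2+11+22=36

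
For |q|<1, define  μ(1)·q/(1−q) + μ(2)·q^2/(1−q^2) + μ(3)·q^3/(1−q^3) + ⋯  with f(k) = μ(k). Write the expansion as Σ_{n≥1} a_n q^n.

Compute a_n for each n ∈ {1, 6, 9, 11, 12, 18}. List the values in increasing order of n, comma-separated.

1, 0, 0, 0, 0, 0

q^1  k|1↦μ(k): 1:1  a_1=1
[q^6] μ(6)=1,μ(3)=-1,μ(2)=-1,μ(1)=1 ⇒ 0
d|9:{1,3,9}  Σμ=1+(-1)+0=0
[q^11] μ(11)=-1,μ(1)=1 ⇒ 0
[q^12] μ(1)=1,μ(2)=-1,μ(3)=-1,μ(4)=0,μ(6)=1,μ(12)=0 ⇒ 0
q^18  k|18↦μ(k): 1:1 2:-1 3:-1 6:1 9:0 18:0  a_18=0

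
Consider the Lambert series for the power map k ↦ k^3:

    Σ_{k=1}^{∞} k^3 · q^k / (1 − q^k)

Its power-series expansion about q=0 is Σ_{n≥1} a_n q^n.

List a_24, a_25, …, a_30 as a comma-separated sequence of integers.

d|24:{24,12,8,6,4,3,2,1}  Σf=13824+1728+512+216+64+27+8+1=16380
n=25: 25·1 5·5 1·25  f→[15625+125+1]=15751
d|26:{1,2,13,26}  Σf=1+8+2197+17576=19782
d|27:{1,3,9,27}  Σf=1+27+729+19683=20440
d|28:{1,2,4,7,14,28}  Σf=1+8+64+343+2744+21952=25112
[q^29] f(1)=1,f(29)=24389 ⇒ 24390
[q^30] f(30)=27000,f(15)=3375,f(10)=1000,f(6)=216,f(5)=125,f(3)=27,f(2)=8,f(1)=1 ⇒ 31752

16380, 15751, 19782, 20440, 25112, 24390, 31752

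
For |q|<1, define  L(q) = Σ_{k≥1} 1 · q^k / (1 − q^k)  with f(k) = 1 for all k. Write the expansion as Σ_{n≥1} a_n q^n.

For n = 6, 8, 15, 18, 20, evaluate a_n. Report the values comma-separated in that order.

[q^6] f(1)=1,f(2)=1,f(3)=1,f(6)=1 ⇒ 4
d|8:{1,2,4,8}  Σf=1+1+1+1=4
d|15:{1,3,5,15}  Σf=1+1+1+1=4
d|18:{18,9,6,3,2,1}  Σf=1+1+1+1+1+1=6
d|20:{1,2,4,5,10,20}  Σf=1+1+1+1+1+1=6

4, 4, 4, 6, 6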